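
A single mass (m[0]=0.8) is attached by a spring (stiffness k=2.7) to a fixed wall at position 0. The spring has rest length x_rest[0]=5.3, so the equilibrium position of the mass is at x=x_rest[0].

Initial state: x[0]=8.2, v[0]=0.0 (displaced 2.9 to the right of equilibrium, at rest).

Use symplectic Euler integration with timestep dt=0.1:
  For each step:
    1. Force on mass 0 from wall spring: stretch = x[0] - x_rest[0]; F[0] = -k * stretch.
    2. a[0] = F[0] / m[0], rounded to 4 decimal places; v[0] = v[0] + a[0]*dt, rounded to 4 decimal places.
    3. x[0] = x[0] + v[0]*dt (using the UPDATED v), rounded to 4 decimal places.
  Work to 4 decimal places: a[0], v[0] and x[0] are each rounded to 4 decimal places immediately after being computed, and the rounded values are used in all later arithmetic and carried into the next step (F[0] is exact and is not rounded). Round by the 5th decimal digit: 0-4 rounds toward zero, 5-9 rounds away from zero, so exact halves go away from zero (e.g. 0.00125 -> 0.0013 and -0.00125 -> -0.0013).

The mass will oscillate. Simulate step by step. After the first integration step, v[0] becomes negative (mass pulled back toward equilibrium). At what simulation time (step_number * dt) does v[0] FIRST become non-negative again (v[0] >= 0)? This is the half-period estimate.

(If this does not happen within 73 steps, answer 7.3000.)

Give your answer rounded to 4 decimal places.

Answer: 1.8000

Derivation:
Step 0: x=[8.2000] v=[0.0000]
Step 1: x=[8.1021] v=[-0.9788]
Step 2: x=[7.9097] v=[-1.9245]
Step 3: x=[7.6292] v=[-2.8053]
Step 4: x=[7.2701] v=[-3.5914]
Step 5: x=[6.8445] v=[-4.2563]
Step 6: x=[6.3667] v=[-4.7776]
Step 7: x=[5.8529] v=[-5.1376]
Step 8: x=[5.3205] v=[-5.3242]
Step 9: x=[4.7874] v=[-5.3311]
Step 10: x=[4.2716] v=[-5.1581]
Step 11: x=[3.7905] v=[-4.8110]
Step 12: x=[3.3604] v=[-4.3015]
Step 13: x=[2.9957] v=[-3.6469]
Step 14: x=[2.7088] v=[-2.8692]
Step 15: x=[2.5093] v=[-1.9947]
Step 16: x=[2.4040] v=[-1.0528]
Step 17: x=[2.3965] v=[-0.0754]
Step 18: x=[2.4870] v=[0.9045]
First v>=0 after going negative at step 18, time=1.8000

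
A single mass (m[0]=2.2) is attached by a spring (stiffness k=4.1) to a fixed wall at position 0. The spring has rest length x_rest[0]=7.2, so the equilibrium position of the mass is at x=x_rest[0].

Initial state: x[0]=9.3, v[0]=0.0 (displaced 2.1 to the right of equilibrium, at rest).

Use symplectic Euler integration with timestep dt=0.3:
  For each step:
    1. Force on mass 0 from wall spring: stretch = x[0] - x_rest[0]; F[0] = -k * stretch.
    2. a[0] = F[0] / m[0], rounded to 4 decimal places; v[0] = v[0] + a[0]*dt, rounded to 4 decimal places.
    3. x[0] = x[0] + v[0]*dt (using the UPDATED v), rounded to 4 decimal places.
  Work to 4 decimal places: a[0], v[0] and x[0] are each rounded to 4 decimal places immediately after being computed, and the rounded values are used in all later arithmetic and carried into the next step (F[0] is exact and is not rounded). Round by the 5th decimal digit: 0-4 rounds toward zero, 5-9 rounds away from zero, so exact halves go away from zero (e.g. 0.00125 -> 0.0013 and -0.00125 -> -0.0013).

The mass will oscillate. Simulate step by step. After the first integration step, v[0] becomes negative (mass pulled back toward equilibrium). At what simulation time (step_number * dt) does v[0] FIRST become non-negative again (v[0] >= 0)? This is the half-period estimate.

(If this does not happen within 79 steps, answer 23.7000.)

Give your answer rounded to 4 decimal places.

Answer: 2.4000

Derivation:
Step 0: x=[9.3000] v=[0.0000]
Step 1: x=[8.9478] v=[-1.1741]
Step 2: x=[8.3024] v=[-2.1513]
Step 3: x=[7.4721] v=[-2.7677]
Step 4: x=[6.5962] v=[-2.9198]
Step 5: x=[5.8215] v=[-2.5822]
Step 6: x=[5.2781] v=[-1.8115]
Step 7: x=[5.0570] v=[-0.7370]
Step 8: x=[5.1953] v=[0.4611]
First v>=0 after going negative at step 8, time=2.4000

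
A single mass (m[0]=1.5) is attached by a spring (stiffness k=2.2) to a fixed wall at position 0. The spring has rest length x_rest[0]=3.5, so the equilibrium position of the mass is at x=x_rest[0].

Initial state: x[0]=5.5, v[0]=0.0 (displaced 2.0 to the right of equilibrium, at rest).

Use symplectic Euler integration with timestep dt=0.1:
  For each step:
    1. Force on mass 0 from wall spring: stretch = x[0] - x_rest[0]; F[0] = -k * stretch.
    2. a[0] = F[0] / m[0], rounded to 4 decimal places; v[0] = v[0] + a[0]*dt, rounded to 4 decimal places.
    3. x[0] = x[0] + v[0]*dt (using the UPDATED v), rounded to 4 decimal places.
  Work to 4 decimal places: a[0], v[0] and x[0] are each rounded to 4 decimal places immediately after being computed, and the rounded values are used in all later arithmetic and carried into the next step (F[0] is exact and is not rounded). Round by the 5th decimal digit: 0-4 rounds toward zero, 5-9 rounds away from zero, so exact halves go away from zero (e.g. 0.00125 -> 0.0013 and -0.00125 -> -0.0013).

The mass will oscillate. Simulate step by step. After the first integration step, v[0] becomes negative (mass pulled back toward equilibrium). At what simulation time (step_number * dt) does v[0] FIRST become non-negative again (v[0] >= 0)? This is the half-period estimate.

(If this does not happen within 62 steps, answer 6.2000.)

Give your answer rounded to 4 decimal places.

Answer: 2.6000

Derivation:
Step 0: x=[5.5000] v=[0.0000]
Step 1: x=[5.4707] v=[-0.2933]
Step 2: x=[5.4125] v=[-0.5823]
Step 3: x=[5.3262] v=[-0.8628]
Step 4: x=[5.2131] v=[-1.1306]
Step 5: x=[5.0749] v=[-1.3819]
Step 6: x=[4.9136] v=[-1.6129]
Step 7: x=[4.7316] v=[-1.8202]
Step 8: x=[4.5315] v=[-2.0008]
Step 9: x=[4.3163] v=[-2.1521]
Step 10: x=[4.0891] v=[-2.2718]
Step 11: x=[3.8533] v=[-2.3582]
Step 12: x=[3.6123] v=[-2.4100]
Step 13: x=[3.3697] v=[-2.4265]
Step 14: x=[3.1290] v=[-2.4074]
Step 15: x=[2.8937] v=[-2.3530]
Step 16: x=[2.6673] v=[-2.2641]
Step 17: x=[2.4531] v=[-2.1420]
Step 18: x=[2.2543] v=[-1.9885]
Step 19: x=[2.0737] v=[-1.8058]
Step 20: x=[1.9140] v=[-1.5966]
Step 21: x=[1.7776] v=[-1.3640]
Step 22: x=[1.6665] v=[-1.1114]
Step 23: x=[1.5823] v=[-0.8425]
Step 24: x=[1.5262] v=[-0.5612]
Step 25: x=[1.4990] v=[-0.2717]
Step 26: x=[1.5012] v=[0.0218]
First v>=0 after going negative at step 26, time=2.6000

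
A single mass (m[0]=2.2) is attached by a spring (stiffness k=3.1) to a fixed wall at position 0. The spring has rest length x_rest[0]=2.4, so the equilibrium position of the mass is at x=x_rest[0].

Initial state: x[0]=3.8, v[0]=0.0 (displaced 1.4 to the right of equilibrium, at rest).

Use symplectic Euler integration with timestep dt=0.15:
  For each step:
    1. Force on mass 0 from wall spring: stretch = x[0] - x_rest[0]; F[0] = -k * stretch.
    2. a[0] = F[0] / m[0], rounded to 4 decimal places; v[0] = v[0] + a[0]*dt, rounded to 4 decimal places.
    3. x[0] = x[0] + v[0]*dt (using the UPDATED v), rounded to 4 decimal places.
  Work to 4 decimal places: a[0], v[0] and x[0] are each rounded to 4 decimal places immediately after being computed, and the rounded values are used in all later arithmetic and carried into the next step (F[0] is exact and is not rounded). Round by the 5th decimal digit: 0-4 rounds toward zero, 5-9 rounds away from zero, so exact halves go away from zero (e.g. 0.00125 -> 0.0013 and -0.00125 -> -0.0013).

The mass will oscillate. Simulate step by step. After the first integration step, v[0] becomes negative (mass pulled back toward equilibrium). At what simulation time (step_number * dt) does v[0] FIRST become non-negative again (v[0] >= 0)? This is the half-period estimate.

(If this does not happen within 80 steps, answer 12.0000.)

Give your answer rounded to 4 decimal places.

Step 0: x=[3.8000] v=[0.0000]
Step 1: x=[3.7556] v=[-0.2959]
Step 2: x=[3.6682] v=[-0.5824]
Step 3: x=[3.5406] v=[-0.8505]
Step 4: x=[3.3769] v=[-1.0916]
Step 5: x=[3.1822] v=[-1.2981]
Step 6: x=[2.9627] v=[-1.4634]
Step 7: x=[2.7254] v=[-1.5823]
Step 8: x=[2.4777] v=[-1.6511]
Step 9: x=[2.2276] v=[-1.6675]
Step 10: x=[1.9829] v=[-1.6311]
Step 11: x=[1.7515] v=[-1.5429]
Step 12: x=[1.5406] v=[-1.4058]
Step 13: x=[1.3570] v=[-1.2242]
Step 14: x=[1.2064] v=[-1.0037]
Step 15: x=[1.0937] v=[-0.7514]
Step 16: x=[1.0224] v=[-0.4753]
Step 17: x=[0.9948] v=[-0.1841]
Step 18: x=[1.0117] v=[0.1129]
First v>=0 after going negative at step 18, time=2.7000

Answer: 2.7000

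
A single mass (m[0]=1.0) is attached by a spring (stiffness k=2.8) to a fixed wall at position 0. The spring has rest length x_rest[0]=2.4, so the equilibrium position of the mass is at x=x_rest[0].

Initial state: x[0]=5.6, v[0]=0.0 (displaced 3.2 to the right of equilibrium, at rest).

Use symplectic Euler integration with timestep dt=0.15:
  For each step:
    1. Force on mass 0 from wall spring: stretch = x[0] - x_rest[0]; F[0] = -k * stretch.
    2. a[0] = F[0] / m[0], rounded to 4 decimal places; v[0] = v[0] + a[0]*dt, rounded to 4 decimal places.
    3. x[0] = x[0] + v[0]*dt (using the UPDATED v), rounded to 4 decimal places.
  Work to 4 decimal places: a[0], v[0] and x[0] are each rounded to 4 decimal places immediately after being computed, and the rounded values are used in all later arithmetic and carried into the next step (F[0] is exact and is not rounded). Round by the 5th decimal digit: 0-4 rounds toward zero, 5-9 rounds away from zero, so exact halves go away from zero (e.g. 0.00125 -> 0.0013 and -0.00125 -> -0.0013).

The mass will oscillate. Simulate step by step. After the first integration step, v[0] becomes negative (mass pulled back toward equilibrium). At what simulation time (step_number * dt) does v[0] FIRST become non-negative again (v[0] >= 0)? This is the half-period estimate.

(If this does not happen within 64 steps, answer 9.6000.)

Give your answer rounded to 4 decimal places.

Answer: 1.9500

Derivation:
Step 0: x=[5.6000] v=[0.0000]
Step 1: x=[5.3984] v=[-1.3440]
Step 2: x=[5.0079] v=[-2.6033]
Step 3: x=[4.4531] v=[-3.6986]
Step 4: x=[3.7690] v=[-4.5609]
Step 5: x=[2.9986] v=[-5.1359]
Step 6: x=[2.1905] v=[-5.3873]
Step 7: x=[1.3956] v=[-5.2993]
Step 8: x=[0.6640] v=[-4.8775]
Step 9: x=[0.0417] v=[-4.1484]
Step 10: x=[-0.4320] v=[-3.1579]
Step 11: x=[-0.7273] v=[-1.9685]
Step 12: x=[-0.8256] v=[-0.6550]
Step 13: x=[-0.7206] v=[0.6998]
First v>=0 after going negative at step 13, time=1.9500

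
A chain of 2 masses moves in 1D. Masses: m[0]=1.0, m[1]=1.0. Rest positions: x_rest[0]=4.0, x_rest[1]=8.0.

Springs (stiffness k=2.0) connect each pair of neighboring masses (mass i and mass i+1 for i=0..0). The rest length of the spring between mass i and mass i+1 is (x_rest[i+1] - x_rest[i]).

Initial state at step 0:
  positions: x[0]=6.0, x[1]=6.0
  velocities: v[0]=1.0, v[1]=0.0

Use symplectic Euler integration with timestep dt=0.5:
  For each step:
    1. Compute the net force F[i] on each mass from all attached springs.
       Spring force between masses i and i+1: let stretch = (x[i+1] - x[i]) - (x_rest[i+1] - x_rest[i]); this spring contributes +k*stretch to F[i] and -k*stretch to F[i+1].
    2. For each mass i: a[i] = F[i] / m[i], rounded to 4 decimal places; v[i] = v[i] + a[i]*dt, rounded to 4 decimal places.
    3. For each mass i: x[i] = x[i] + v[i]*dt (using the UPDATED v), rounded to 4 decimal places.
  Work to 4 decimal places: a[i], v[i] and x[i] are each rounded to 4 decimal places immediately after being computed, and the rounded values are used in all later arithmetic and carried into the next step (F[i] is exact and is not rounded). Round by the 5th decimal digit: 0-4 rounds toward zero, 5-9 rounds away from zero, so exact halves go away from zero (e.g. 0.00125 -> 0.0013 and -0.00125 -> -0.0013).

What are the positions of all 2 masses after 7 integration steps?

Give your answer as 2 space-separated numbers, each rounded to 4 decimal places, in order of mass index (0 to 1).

Answer: 6.0000 9.5000

Derivation:
Step 0: x=[6.0000 6.0000] v=[1.0000 0.0000]
Step 1: x=[4.5000 8.0000] v=[-3.0000 4.0000]
Step 2: x=[2.7500 10.2500] v=[-3.5000 4.5000]
Step 3: x=[2.7500 10.7500] v=[0.0000 1.0000]
Step 4: x=[4.7500 9.2500] v=[4.0000 -3.0000]
Step 5: x=[7.0000 7.5000] v=[4.5000 -3.5000]
Step 6: x=[7.5000 7.5000] v=[1.0000 0.0000]
Step 7: x=[6.0000 9.5000] v=[-3.0000 4.0000]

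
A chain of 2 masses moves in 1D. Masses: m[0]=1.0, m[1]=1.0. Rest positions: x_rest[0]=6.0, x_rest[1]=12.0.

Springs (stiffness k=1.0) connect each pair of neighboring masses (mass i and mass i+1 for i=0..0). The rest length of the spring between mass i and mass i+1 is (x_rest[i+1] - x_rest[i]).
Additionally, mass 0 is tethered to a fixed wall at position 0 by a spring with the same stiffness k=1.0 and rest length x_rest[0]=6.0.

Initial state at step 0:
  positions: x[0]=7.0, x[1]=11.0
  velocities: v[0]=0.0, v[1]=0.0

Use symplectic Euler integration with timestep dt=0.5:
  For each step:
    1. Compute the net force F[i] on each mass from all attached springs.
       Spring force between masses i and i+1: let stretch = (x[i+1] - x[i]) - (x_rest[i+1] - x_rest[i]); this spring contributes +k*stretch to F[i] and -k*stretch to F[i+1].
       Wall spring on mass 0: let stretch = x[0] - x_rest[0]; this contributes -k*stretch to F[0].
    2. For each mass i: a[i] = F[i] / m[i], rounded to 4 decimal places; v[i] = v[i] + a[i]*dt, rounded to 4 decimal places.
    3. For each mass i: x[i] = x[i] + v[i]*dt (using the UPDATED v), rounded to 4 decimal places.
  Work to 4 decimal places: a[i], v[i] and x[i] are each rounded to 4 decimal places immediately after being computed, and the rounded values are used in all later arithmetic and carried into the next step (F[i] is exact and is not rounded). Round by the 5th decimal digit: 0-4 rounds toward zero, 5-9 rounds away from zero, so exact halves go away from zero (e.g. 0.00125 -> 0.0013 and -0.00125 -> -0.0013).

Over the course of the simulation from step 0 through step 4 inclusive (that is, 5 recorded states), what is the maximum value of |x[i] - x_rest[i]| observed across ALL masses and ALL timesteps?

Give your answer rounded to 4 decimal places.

Step 0: x=[7.0000 11.0000] v=[0.0000 0.0000]
Step 1: x=[6.2500 11.5000] v=[-1.5000 1.0000]
Step 2: x=[5.2500 12.1875] v=[-2.0000 1.3750]
Step 3: x=[4.6719 12.6407] v=[-1.1563 0.9063]
Step 4: x=[4.9180 12.6017] v=[0.4922 -0.0781]
Max displacement = 1.3281

Answer: 1.3281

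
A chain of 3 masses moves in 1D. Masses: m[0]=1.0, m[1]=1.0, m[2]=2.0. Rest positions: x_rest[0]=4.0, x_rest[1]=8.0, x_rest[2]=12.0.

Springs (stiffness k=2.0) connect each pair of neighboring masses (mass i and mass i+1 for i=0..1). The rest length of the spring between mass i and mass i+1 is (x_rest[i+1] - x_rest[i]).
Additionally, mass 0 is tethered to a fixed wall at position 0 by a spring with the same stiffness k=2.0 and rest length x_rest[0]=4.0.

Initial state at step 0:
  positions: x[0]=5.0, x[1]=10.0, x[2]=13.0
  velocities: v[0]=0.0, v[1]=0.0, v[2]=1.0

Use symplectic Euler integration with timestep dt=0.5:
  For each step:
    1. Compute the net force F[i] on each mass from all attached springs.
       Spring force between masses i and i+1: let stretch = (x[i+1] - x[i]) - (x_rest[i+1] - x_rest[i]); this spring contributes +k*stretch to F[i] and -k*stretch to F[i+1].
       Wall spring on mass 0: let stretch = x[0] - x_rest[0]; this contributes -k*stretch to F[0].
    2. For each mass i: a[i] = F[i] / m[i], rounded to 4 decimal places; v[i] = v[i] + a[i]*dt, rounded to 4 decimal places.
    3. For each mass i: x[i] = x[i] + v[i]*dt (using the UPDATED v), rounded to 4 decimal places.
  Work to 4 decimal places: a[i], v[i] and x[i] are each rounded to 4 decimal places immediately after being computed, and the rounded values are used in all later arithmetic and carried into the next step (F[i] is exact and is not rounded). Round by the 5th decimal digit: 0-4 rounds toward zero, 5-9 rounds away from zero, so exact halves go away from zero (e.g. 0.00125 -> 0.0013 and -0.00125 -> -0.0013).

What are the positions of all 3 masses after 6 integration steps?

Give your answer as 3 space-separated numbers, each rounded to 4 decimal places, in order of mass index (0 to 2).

Step 0: x=[5.0000 10.0000 13.0000] v=[0.0000 0.0000 1.0000]
Step 1: x=[5.0000 9.0000 13.7500] v=[0.0000 -2.0000 1.5000]
Step 2: x=[4.5000 8.3750 14.3125] v=[-1.0000 -1.2500 1.1250]
Step 3: x=[3.6875 8.7813 14.3907] v=[-1.6250 0.8125 0.1563]
Step 4: x=[3.5782 9.4454 14.0665] v=[-0.2187 1.3281 -0.6484]
Step 5: x=[4.6134 9.4864 13.5870] v=[2.0703 0.0820 -0.9590]
Step 6: x=[5.7784 9.1412 13.0824] v=[2.3299 -0.6904 -1.0093]

Answer: 5.7784 9.1412 13.0824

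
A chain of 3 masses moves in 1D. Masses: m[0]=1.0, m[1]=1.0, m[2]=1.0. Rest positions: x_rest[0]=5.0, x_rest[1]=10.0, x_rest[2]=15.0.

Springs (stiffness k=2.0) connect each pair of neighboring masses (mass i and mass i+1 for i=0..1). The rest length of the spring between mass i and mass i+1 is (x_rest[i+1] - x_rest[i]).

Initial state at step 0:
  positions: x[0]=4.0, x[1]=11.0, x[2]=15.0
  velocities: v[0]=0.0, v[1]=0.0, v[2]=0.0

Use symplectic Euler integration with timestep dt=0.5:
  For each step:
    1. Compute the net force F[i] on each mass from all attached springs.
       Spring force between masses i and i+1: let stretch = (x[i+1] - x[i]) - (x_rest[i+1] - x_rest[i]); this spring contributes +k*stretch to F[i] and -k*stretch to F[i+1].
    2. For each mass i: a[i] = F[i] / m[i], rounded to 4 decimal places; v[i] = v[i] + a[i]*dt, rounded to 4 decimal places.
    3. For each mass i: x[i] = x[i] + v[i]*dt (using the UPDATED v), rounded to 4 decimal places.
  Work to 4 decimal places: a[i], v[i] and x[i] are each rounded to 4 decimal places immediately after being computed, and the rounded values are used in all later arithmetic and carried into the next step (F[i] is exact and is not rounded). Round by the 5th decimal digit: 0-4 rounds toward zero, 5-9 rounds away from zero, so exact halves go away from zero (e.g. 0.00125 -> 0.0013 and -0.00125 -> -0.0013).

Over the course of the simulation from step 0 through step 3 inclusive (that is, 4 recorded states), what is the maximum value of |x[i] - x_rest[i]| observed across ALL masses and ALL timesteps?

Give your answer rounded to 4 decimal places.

Answer: 1.2500

Derivation:
Step 0: x=[4.0000 11.0000 15.0000] v=[0.0000 0.0000 0.0000]
Step 1: x=[5.0000 9.5000 15.5000] v=[2.0000 -3.0000 1.0000]
Step 2: x=[5.7500 8.7500 15.5000] v=[1.5000 -1.5000 0.0000]
Step 3: x=[5.5000 9.8750 14.6250] v=[-0.5000 2.2500 -1.7500]
Max displacement = 1.2500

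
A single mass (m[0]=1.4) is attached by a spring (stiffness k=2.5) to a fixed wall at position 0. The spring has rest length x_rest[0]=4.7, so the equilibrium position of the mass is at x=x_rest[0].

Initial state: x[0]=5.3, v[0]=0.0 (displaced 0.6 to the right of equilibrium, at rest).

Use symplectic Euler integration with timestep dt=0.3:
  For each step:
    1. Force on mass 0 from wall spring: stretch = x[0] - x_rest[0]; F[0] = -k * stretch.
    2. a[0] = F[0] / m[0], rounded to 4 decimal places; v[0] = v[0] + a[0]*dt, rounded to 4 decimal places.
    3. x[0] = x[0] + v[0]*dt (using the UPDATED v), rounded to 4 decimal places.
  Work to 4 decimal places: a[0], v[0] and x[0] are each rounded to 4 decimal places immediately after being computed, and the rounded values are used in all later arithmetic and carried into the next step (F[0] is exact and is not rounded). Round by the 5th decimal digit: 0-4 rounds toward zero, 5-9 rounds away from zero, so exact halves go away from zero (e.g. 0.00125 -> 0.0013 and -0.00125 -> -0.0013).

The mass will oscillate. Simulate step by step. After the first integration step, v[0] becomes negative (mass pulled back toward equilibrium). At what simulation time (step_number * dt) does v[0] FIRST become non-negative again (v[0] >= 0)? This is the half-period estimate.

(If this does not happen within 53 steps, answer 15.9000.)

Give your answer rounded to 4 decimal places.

Step 0: x=[5.3000] v=[0.0000]
Step 1: x=[5.2036] v=[-0.3214]
Step 2: x=[5.0262] v=[-0.5912]
Step 3: x=[4.7964] v=[-0.7660]
Step 4: x=[4.5511] v=[-0.8176]
Step 5: x=[4.3298] v=[-0.7378]
Step 6: x=[4.1680] v=[-0.5395]
Step 7: x=[4.0917] v=[-0.2545]
Step 8: x=[4.1131] v=[0.0714]
First v>=0 after going negative at step 8, time=2.4000

Answer: 2.4000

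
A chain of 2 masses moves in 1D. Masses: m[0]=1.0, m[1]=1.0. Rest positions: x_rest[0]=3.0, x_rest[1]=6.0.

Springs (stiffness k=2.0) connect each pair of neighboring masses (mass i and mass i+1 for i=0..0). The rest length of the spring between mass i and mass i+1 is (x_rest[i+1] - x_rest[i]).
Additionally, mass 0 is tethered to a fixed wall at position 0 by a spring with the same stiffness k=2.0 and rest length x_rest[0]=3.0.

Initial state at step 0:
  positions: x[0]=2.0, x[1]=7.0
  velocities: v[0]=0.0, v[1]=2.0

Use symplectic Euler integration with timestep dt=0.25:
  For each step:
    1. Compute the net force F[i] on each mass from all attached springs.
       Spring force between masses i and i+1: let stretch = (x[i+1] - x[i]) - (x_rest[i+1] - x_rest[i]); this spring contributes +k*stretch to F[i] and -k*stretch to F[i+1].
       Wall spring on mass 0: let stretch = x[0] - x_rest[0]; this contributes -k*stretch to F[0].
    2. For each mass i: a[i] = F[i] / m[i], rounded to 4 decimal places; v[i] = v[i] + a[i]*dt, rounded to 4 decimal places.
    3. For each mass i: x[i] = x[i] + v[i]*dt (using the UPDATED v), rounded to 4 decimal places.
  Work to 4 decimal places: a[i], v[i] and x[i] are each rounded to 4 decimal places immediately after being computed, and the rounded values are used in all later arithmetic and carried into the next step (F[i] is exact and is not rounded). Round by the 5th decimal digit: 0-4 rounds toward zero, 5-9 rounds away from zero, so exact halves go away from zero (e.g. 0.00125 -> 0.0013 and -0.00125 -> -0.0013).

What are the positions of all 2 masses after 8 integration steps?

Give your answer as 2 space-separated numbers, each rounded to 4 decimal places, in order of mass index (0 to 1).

Step 0: x=[2.0000 7.0000] v=[0.0000 2.0000]
Step 1: x=[2.3750 7.2500] v=[1.5000 1.0000]
Step 2: x=[3.0625 7.2656] v=[2.7500 0.0625]
Step 3: x=[3.8926 7.1308] v=[3.3203 -0.5391]
Step 4: x=[4.6409 6.9663] v=[2.9931 -0.6582]
Step 5: x=[5.0998 6.8861] v=[1.8354 -0.3209]
Step 6: x=[5.1445 6.9576] v=[0.1787 0.2860]
Step 7: x=[4.7728 7.1775] v=[-1.4870 0.8795]
Step 8: x=[4.1050 7.4718] v=[-2.6711 1.1772]

Answer: 4.1050 7.4718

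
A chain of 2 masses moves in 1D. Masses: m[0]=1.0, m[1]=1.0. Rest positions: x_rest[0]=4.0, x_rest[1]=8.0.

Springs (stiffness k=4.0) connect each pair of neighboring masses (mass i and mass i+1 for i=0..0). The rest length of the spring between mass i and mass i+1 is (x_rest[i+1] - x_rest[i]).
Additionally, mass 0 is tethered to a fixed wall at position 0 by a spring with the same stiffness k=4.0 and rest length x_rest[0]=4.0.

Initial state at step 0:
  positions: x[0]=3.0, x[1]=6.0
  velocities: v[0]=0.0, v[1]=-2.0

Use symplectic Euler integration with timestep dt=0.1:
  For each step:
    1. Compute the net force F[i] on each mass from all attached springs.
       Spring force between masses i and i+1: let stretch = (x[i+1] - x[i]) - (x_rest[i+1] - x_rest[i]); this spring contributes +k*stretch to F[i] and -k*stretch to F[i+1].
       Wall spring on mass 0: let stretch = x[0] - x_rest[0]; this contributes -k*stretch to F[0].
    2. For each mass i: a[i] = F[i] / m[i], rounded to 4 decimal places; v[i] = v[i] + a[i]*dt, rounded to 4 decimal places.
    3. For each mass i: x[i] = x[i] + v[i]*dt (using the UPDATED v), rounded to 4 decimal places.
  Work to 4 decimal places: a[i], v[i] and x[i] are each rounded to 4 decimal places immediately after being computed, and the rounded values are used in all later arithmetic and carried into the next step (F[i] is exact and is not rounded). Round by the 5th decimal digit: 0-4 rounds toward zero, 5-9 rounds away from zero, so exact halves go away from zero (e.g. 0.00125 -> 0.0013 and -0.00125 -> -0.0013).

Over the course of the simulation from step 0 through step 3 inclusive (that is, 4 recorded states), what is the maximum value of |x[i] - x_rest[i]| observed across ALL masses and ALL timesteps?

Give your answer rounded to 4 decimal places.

Step 0: x=[3.0000 6.0000] v=[0.0000 -2.0000]
Step 1: x=[3.0000 5.8400] v=[0.0000 -1.6000]
Step 2: x=[2.9936 5.7264] v=[-0.0640 -1.1360]
Step 3: x=[2.9768 5.6635] v=[-0.1683 -0.6291]
Max displacement = 2.3365

Answer: 2.3365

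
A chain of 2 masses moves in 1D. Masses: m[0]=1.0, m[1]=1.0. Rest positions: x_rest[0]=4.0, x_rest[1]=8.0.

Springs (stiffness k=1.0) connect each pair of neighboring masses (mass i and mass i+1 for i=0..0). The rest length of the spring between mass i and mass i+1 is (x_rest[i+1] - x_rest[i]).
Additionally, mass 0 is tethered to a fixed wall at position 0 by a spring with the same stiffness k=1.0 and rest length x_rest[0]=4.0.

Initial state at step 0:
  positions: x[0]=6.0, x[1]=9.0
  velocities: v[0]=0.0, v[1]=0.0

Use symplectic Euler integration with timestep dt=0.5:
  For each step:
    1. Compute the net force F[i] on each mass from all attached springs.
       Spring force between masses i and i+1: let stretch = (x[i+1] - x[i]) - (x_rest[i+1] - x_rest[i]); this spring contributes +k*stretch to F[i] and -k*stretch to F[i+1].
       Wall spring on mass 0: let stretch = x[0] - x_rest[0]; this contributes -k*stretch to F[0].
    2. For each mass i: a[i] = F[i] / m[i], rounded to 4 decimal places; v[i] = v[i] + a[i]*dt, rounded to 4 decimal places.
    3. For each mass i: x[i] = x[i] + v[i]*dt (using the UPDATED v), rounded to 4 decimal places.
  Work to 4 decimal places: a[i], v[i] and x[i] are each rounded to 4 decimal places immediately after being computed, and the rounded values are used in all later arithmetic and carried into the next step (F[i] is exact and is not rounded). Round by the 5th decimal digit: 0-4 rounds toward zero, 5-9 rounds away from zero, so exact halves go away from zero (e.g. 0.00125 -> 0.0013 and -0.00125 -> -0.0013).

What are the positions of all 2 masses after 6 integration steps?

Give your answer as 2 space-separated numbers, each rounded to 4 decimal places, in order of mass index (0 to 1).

Answer: 4.2691 6.8577

Derivation:
Step 0: x=[6.0000 9.0000] v=[0.0000 0.0000]
Step 1: x=[5.2500 9.2500] v=[-1.5000 0.5000]
Step 2: x=[4.1875 9.5000] v=[-2.1250 0.5000]
Step 3: x=[3.4063 9.4219] v=[-1.5625 -0.1563]
Step 4: x=[3.2774 8.8399] v=[-0.2579 -1.1641]
Step 5: x=[3.7198 7.8672] v=[0.8847 -1.9454]
Step 6: x=[4.2691 6.8577] v=[1.0985 -2.0191]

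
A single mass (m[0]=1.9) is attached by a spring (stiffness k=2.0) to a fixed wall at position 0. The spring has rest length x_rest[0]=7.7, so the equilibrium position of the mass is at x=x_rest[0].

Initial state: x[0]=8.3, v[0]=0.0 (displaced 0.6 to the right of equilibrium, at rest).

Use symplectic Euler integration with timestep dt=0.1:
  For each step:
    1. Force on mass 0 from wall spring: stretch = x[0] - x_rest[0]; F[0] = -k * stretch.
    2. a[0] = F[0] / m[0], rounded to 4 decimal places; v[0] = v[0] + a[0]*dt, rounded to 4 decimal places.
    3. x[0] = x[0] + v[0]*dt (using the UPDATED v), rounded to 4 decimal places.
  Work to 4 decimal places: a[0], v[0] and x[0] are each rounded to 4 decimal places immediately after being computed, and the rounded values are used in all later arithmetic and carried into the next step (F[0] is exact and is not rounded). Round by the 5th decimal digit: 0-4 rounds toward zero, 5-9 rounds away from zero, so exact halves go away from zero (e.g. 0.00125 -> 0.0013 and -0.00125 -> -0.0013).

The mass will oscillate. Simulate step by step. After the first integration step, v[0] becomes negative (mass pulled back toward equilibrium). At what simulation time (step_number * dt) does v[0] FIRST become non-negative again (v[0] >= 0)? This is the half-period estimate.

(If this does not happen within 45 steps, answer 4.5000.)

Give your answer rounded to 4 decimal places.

Answer: 3.1000

Derivation:
Step 0: x=[8.3000] v=[0.0000]
Step 1: x=[8.2937] v=[-0.0632]
Step 2: x=[8.2811] v=[-0.1257]
Step 3: x=[8.2624] v=[-0.1869]
Step 4: x=[8.2378] v=[-0.2461]
Step 5: x=[8.2075] v=[-0.3027]
Step 6: x=[8.1719] v=[-0.3561]
Step 7: x=[8.1313] v=[-0.4058]
Step 8: x=[8.0862] v=[-0.4512]
Step 9: x=[8.0370] v=[-0.4919]
Step 10: x=[7.9843] v=[-0.5274]
Step 11: x=[7.9286] v=[-0.5573]
Step 12: x=[7.8705] v=[-0.5814]
Step 13: x=[7.8106] v=[-0.5994]
Step 14: x=[7.7495] v=[-0.6110]
Step 15: x=[7.6879] v=[-0.6162]
Step 16: x=[7.6264] v=[-0.6149]
Step 17: x=[7.5657] v=[-0.6072]
Step 18: x=[7.5064] v=[-0.5931]
Step 19: x=[7.4491] v=[-0.5727]
Step 20: x=[7.3945] v=[-0.5463]
Step 21: x=[7.3431] v=[-0.5141]
Step 22: x=[7.2955] v=[-0.4765]
Step 23: x=[7.2521] v=[-0.4339]
Step 24: x=[7.2134] v=[-0.3868]
Step 25: x=[7.1798] v=[-0.3356]
Step 26: x=[7.1517] v=[-0.2808]
Step 27: x=[7.1294] v=[-0.2231]
Step 28: x=[7.1131] v=[-0.1630]
Step 29: x=[7.1030] v=[-0.1012]
Step 30: x=[7.0992] v=[-0.0384]
Step 31: x=[7.1017] v=[0.0248]
First v>=0 after going negative at step 31, time=3.1000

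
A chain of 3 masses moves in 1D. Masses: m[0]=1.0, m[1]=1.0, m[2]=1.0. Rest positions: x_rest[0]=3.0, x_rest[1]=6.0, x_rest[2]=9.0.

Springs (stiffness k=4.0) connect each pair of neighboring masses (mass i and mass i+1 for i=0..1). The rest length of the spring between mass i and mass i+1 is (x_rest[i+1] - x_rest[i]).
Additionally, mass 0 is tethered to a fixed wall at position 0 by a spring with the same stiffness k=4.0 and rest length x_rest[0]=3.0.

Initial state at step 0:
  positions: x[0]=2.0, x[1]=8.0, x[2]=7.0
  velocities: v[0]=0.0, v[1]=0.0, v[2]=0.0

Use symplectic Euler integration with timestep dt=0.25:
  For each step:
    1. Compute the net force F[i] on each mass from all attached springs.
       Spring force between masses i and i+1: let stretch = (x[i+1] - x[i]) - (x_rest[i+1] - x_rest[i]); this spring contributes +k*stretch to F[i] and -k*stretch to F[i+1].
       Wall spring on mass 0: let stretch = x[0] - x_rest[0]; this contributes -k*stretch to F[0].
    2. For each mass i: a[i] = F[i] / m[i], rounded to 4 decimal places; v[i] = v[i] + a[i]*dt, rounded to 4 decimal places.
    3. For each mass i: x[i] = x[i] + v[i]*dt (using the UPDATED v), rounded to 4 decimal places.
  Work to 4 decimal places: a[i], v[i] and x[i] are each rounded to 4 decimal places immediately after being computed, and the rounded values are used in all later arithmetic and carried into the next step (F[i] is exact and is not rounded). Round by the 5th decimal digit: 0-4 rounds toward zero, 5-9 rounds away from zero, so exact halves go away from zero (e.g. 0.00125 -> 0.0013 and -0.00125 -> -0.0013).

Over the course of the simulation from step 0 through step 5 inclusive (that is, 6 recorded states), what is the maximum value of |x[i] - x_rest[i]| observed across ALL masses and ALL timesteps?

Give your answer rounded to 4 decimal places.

Step 0: x=[2.0000 8.0000 7.0000] v=[0.0000 0.0000 0.0000]
Step 1: x=[3.0000 6.2500 8.0000] v=[4.0000 -7.0000 4.0000]
Step 2: x=[4.0625 4.1250 9.3125] v=[4.2500 -8.5000 5.2500]
Step 3: x=[4.1250 3.2813 10.0781] v=[0.2500 -3.3750 3.0625]
Step 4: x=[2.9453 4.3477 9.8945] v=[-4.7187 4.2655 -0.7343]
Step 5: x=[1.3799 6.4502 9.0742] v=[-6.2616 8.4099 -3.2811]
Max displacement = 2.7187

Answer: 2.7187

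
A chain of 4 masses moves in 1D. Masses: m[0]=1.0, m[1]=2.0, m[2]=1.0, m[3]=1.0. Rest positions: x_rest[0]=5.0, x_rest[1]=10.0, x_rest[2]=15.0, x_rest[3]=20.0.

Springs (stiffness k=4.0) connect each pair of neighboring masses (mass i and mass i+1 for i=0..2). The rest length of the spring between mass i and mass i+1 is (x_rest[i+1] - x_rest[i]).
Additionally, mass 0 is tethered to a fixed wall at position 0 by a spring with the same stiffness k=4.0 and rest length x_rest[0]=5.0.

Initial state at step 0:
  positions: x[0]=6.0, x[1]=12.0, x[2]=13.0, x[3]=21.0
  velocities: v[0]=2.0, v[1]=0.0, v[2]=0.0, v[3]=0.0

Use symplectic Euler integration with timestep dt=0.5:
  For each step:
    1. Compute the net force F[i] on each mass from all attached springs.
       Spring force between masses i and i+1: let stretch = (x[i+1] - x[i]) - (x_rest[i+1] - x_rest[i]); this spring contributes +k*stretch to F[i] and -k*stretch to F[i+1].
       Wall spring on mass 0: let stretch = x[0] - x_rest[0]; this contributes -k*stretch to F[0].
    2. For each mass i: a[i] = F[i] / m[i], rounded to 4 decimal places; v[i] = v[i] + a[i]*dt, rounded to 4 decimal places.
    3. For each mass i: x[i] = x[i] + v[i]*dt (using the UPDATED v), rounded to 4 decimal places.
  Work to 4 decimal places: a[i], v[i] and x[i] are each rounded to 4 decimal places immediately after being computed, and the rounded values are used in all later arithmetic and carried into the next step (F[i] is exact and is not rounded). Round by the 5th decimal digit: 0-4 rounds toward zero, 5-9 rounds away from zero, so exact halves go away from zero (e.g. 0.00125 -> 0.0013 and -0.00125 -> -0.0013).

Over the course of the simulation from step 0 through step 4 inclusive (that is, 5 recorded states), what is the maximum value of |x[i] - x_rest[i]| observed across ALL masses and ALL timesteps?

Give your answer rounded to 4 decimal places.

Answer: 5.0000

Derivation:
Step 0: x=[6.0000 12.0000 13.0000 21.0000] v=[2.0000 0.0000 0.0000 0.0000]
Step 1: x=[7.0000 9.5000 20.0000 18.0000] v=[2.0000 -5.0000 14.0000 -6.0000]
Step 2: x=[3.5000 11.0000 14.5000 22.0000] v=[-7.0000 3.0000 -11.0000 8.0000]
Step 3: x=[4.0000 10.5000 13.0000 23.5000] v=[1.0000 -1.0000 -3.0000 3.0000]
Step 4: x=[7.0000 8.0000 19.5000 19.5000] v=[6.0000 -5.0000 13.0000 -8.0000]
Max displacement = 5.0000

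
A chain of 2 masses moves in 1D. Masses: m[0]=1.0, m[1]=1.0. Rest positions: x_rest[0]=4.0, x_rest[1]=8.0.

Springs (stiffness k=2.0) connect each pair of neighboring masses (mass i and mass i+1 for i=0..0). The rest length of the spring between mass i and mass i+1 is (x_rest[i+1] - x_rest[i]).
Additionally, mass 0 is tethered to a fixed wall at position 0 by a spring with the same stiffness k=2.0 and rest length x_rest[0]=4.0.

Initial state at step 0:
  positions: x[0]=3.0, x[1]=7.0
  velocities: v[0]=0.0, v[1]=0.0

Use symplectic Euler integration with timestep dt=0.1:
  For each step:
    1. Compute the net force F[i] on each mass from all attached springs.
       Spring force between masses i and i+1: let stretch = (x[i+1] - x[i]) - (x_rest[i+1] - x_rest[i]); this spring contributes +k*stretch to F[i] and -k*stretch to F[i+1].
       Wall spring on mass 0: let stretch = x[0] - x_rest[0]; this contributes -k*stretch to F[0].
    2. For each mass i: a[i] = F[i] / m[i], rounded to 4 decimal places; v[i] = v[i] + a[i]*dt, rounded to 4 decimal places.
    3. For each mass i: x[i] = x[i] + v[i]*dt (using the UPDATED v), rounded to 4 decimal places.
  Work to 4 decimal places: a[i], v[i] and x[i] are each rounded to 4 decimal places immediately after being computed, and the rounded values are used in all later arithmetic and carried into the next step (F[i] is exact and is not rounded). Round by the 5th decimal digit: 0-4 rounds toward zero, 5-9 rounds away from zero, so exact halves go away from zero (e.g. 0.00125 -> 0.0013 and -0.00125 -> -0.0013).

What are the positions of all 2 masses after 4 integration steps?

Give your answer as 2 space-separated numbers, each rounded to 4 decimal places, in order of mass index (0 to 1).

Step 0: x=[3.0000 7.0000] v=[0.0000 0.0000]
Step 1: x=[3.0200 7.0000] v=[0.2000 0.0000]
Step 2: x=[3.0592 7.0004] v=[0.3920 0.0040]
Step 3: x=[3.1160 7.0020] v=[0.5684 0.0158]
Step 4: x=[3.1882 7.0059] v=[0.7224 0.0386]

Answer: 3.1882 7.0059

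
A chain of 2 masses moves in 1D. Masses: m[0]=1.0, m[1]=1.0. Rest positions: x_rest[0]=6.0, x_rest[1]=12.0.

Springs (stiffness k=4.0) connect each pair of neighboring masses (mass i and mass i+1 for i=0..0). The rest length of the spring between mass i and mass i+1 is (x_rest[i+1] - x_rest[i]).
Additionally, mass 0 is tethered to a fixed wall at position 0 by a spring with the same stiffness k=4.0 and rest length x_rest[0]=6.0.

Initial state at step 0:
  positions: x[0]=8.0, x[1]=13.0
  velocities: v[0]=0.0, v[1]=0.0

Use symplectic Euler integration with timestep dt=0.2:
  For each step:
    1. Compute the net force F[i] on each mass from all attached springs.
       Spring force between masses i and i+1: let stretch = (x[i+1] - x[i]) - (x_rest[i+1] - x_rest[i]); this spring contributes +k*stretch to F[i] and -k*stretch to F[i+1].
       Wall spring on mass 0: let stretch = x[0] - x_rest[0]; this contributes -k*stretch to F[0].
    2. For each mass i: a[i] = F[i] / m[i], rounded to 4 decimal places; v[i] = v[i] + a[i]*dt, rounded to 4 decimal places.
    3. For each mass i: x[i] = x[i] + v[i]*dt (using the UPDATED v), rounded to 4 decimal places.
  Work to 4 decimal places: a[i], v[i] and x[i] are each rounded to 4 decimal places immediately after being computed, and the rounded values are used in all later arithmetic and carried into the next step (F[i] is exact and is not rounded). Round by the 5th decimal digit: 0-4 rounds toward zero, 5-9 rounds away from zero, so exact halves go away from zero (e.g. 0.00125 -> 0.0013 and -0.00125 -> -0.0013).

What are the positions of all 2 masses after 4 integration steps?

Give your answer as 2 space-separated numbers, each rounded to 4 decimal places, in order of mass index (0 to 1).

Step 0: x=[8.0000 13.0000] v=[0.0000 0.0000]
Step 1: x=[7.5200 13.1600] v=[-2.4000 0.8000]
Step 2: x=[6.7392 13.3776] v=[-3.9040 1.0880]
Step 3: x=[5.9423 13.4931] v=[-3.9846 0.5773]
Step 4: x=[5.4027 13.3604] v=[-2.6978 -0.6633]

Answer: 5.4027 13.3604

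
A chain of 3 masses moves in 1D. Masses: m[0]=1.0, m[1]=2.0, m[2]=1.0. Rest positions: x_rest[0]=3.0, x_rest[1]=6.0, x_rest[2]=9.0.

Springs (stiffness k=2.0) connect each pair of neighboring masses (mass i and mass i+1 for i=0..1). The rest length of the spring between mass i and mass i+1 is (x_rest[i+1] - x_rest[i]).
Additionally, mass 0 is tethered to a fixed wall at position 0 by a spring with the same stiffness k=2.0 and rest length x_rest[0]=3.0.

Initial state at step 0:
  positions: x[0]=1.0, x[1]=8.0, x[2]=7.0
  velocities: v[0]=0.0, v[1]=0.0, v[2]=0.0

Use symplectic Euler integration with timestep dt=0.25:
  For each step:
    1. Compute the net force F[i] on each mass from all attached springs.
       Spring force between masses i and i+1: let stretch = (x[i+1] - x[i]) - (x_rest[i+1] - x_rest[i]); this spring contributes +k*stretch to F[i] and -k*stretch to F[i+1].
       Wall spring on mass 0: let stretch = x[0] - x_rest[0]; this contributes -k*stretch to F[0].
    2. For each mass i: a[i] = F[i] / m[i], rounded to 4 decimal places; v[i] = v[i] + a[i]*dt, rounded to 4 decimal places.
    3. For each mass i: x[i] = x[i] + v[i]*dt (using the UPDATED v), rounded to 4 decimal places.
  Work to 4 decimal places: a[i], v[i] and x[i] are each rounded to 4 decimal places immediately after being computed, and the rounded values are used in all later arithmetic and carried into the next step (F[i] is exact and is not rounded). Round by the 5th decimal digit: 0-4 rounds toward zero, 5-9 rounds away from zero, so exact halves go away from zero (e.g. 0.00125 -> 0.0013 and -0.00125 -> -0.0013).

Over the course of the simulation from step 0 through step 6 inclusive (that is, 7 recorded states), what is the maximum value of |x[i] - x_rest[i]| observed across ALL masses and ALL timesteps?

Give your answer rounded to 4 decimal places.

Step 0: x=[1.0000 8.0000 7.0000] v=[0.0000 0.0000 0.0000]
Step 1: x=[1.7500 7.5000 7.5000] v=[3.0000 -2.0000 2.0000]
Step 2: x=[3.0000 6.6406 8.3750] v=[5.0000 -3.4375 3.5000]
Step 3: x=[4.3301 5.6621 9.4082] v=[5.3203 -3.9141 4.1328]
Step 4: x=[5.2854 4.8345 10.3482] v=[3.8213 -3.3106 3.7598]
Step 5: x=[5.5237 4.3796 10.9740] v=[0.9532 -1.8195 2.5030]
Step 6: x=[4.9285 4.4084 11.1505] v=[-2.3807 0.1151 0.7058]
Max displacement = 2.5237

Answer: 2.5237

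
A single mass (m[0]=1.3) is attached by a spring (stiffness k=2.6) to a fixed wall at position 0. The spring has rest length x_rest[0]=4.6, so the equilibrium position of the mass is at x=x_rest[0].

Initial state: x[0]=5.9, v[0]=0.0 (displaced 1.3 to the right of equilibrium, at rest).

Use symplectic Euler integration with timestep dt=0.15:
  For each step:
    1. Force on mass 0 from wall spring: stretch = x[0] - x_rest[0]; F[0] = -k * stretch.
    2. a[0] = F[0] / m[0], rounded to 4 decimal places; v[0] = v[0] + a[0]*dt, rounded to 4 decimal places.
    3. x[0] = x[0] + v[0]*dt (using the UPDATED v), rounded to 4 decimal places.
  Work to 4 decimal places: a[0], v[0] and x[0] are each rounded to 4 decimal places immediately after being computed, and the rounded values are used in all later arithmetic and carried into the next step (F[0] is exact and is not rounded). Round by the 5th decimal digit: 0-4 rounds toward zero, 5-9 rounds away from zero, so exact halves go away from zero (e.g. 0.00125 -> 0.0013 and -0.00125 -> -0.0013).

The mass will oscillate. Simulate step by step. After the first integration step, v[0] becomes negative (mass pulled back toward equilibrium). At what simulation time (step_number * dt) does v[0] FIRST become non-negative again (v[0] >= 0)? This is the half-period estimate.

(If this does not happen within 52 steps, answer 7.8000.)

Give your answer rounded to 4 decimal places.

Step 0: x=[5.9000] v=[0.0000]
Step 1: x=[5.8415] v=[-0.3900]
Step 2: x=[5.7271] v=[-0.7625]
Step 3: x=[5.5620] v=[-1.1006]
Step 4: x=[5.3536] v=[-1.3892]
Step 5: x=[5.1113] v=[-1.6153]
Step 6: x=[4.8460] v=[-1.7687]
Step 7: x=[4.5696] v=[-1.8425]
Step 8: x=[4.2946] v=[-1.8334]
Step 9: x=[4.0333] v=[-1.7418]
Step 10: x=[3.7975] v=[-1.5718]
Step 11: x=[3.5978] v=[-1.3311]
Step 12: x=[3.4432] v=[-1.0304]
Step 13: x=[3.3407] v=[-0.6834]
Step 14: x=[3.2949] v=[-0.3056]
Step 15: x=[3.3078] v=[0.0859]
First v>=0 after going negative at step 15, time=2.2500

Answer: 2.2500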